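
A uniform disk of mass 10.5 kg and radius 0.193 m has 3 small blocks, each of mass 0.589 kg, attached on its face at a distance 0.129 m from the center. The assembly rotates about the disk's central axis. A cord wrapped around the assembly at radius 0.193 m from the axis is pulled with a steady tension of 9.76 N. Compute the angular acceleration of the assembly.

I_disk = ½MR² = ½(10.5)(0.193)² = 0.1956 kg·m².
I_blocks = 3·m·r² = 3(0.589)(0.129)² = 0.02940 kg·m².
Total I = 0.2250 kg·m².
τ = F r = (9.76)(0.193) = 1.884 N·m.
α = τ/I = 1.884/0.2250 = 8.373 rad/s².

α ≈ 8.37 rad/s²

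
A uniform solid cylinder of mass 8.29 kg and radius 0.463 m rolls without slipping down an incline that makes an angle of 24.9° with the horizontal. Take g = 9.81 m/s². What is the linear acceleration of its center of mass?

Translation along the incline: Mg sinθ − f = Ma.
Rotation about the center: fR = Iα with I = ½MR². No-slip gives a = αR, so f = (I/R²)a = (1/2)M a.
Substituting: Mg sinθ = (1 + 0.5000)Ma, so a = g sinθ/(1 + 0.5000) = (9.81) sin 24.9° / 1.500 = 2.754 m/s².

a ≈ 2.75 m/s²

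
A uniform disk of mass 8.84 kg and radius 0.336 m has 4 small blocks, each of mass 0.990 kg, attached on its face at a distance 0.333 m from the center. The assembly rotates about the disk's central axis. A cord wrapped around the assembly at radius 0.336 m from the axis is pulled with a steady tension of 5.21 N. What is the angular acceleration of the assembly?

α ≈ 1.87 rad/s²

I_disk = ½MR² = ½(8.84)(0.336)² = 0.4990 kg·m².
I_blocks = 4·m·r² = 4(0.990)(0.333)² = 0.4391 kg·m².
Total I = 0.9381 kg·m².
τ = F r = (5.21)(0.336) = 1.751 N·m.
α = τ/I = 1.751/0.9381 = 1.866 rad/s².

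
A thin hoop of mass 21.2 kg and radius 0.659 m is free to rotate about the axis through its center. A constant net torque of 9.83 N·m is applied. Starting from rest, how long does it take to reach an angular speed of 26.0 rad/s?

t ≈ 24.4 s

I = MR² = (21.2)(0.659)² = 9.207 kg·m².
α = τ/I = 9.83/9.207 = 1.068 rad/s².
ω = αt ⇒ t = ω/α = 26.0/1.068 = 24.35 s.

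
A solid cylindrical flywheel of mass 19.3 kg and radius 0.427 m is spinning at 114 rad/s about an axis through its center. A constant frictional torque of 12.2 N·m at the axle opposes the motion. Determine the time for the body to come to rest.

t ≈ 16.4 s

I = ½MR² = (1/2)(19.3)(0.427)² = 1.759 kg·m².
The net torque has magnitude 12.2 N·m, opposing ω.
|α| = τ/I = 12.20/1.759 = 6.934 rad/s² (deceleration).
0 = ω₀ − |α|t ⇒ t = ω₀/|α| = 114/6.934 = 16.44 s.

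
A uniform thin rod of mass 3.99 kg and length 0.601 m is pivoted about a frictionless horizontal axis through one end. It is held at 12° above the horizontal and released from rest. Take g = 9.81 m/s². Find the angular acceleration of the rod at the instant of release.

About the pivot, I = (1/3)ML² = (1/3)(3.99)(0.601)² = 0.4804 kg·m².
The weight acts at the center, a distance L/2 = 0.3005 m from the pivot; τ = Mg(L/2) cos 12° = 11.51 N·m.
α = τ/I = 11.51/0.4804 = 23.95 rad/s².
(Equivalently α = (3g/(2L)) cos 12° = 23.95 rad/s².)

α ≈ 23.9 rad/s²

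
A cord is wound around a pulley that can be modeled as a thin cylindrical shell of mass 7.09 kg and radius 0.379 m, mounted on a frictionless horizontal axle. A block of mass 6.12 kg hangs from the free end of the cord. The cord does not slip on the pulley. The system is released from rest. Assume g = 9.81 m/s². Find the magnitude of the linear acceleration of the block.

a ≈ 4.54 m/s²

I = MR² = (7.09)(0.379)² = 1.018 kg·m².
Block: mg − T = ma. Pulley: TR = Iα. No-slip: a = αR, so T = (I/R²)a = 7.090·a.
Then mg = (m + 7.090)a, so a = (6.12)(9.81)/(6.12 + 7.090) = 4.545 m/s².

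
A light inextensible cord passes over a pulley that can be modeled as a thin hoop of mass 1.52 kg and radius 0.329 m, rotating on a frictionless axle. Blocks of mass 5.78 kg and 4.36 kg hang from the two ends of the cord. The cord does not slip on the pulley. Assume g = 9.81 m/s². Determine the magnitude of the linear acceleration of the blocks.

a ≈ 1.19 m/s²

I = MR² = (1.52)(0.329)² = 0.1645 kg·m².
Heavier block: m₁g − T₁ = m₁a. Lighter block: T₂ − m₂g = m₂a.
Pulley: (T₁ − T₂)R = Iα = I(a/R), so T₁ − T₂ = (I/R²)a = 1·M_p a = 1.520·a.
Adding the three: (m₁ − m₂)g = (m₁ + m₂ + 1.520)a, so a = (5.78 − 4.36)(9.81)/(5.78 + 4.36 + 1.520) = 1.195 m/s².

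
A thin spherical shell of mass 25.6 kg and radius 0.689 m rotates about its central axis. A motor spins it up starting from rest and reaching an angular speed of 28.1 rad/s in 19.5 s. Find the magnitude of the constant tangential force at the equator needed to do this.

I = (2/3)MR² = (2/3)(25.6)(0.689)² = 8.102 kg·m².
α = Δω/Δt = (28.1 − 0)/19.5 = 1.441 rad/s².
The required torque is τ = Iα = (8.102)(1.441) = 11.68 N·m.
A tangential force at the equator gives τ = FR, so F = τ/R = 11.68/0.689 = 16.94 N.

F ≈ 16.9 N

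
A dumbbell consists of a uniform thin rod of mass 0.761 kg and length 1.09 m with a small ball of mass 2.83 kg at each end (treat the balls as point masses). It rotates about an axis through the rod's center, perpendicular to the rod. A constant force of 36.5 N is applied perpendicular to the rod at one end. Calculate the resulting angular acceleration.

α ≈ 11.3 rad/s²

I_rod = (1/12)ML² = (1/12)(0.761)(1.09)² = 0.07535 kg·m².
I_balls = 2·m·(L/2)² = 2(2.83)(0.5450)² = 1.681 kg·m².
Total I = 1.757 kg·m².
τ = F·(L/2) = (36.5)(0.545) = 19.89 N·m.
α = τ/I = 19.89/1.757 = 11.33 rad/s².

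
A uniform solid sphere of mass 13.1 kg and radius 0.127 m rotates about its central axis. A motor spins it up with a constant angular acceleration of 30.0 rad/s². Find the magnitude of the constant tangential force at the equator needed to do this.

I = (2/5)MR² = (2/5)(13.1)(0.127)² = 0.08452 kg·m².
The required torque is τ = Iα = (0.08452)(30.00) = 2.535 N·m.
A tangential force at the equator gives τ = FR, so F = τ/R = 2.535/0.127 = 19.96 N.

F ≈ 20.0 N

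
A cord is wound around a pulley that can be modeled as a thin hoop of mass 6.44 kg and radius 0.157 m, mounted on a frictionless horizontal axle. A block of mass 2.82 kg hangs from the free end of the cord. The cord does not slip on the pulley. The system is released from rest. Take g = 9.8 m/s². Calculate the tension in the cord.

T ≈ 19.2 N

I = MR² = (6.44)(0.157)² = 0.1587 kg·m².
Block: mg − T = ma. Pulley: TR = Iα. No-slip: a = αR, so T = (I/R²)a = 6.440·a.
Then mg = (m + 6.440)a, so a = (2.82)(9.8)/(2.82 + 6.440) = 2.984 m/s².
T = 6.440·a = 19.22 N.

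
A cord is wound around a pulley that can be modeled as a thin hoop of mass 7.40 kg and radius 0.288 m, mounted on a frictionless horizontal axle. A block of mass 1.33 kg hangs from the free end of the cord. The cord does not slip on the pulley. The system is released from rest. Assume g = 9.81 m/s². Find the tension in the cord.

I = MR² = (7.40)(0.288)² = 0.6138 kg·m².
Block: mg − T = ma. Pulley: TR = Iα. No-slip: a = αR, so T = (I/R²)a = 7.400·a.
Then mg = (m + 7.400)a, so a = (1.33)(9.81)/(1.33 + 7.400) = 1.495 m/s².
T = 7.400·a = 11.06 N.

T ≈ 11.1 N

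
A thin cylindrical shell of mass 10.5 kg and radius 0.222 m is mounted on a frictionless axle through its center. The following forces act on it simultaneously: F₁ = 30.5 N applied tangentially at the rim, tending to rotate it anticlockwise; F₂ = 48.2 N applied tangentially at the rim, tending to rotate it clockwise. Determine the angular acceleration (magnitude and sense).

I = MR² = (10.5)(0.222)² = 0.5175 kg·m².
Taking anticlockwise as positive: τ₁ = +(30.5)(0.222) = +6.771 N·m; τ₂ = −(48.2)(0.222) = −10.70 N·m.
Net torque τ = -3.929 N·m.
α = τ/I = -3.929/0.5175 = -7.593 rad/s².

α ≈ 7.59 rad/s², clockwise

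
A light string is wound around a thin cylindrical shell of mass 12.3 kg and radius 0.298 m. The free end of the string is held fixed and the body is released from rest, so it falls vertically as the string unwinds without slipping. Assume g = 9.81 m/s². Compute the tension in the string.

T ≈ 60.3 N

Translation: Mg − T = Ma. Rotation about the center: TR = Iα with I = MR².
With a = αR: T = (I/R²)a = M a, so Mg = (1 + 1.000)Ma.
a = g/(1 + 1.000) = 9.81/2.000 = 4.905 m/s².
T = 1.000·M·a = (1.000)(12.3)(4.905) = 60.33 N.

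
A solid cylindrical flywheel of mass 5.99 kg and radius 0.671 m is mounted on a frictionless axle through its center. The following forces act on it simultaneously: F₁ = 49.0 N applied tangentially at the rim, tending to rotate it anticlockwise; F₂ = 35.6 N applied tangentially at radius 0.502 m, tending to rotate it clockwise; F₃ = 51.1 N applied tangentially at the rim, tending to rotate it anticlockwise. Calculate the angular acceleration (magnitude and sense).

α ≈ 36.6 rad/s², anticlockwise

I = ½MR² = (1/2)(5.99)(0.671)² = 1.348 kg·m².
Taking anticlockwise as positive: τ₁ = +(49.0)(0.671) = +32.88 N·m; τ₂ = −(35.6)(0.502) = −17.87 N·m; τ₃ = +(51.1)(0.671) = +34.29 N·m.
Net torque τ = 49.30 N·m.
α = τ/I = 49.30/1.348 = 36.56 rad/s².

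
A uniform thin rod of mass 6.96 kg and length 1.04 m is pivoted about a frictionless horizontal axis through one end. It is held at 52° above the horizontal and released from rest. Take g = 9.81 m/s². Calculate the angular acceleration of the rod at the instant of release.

α ≈ 8.71 rad/s²

About the pivot, I = (1/3)ML² = (1/3)(6.96)(1.04)² = 2.509 kg·m².
The weight acts at the center, a distance L/2 = 0.5200 m from the pivot; τ = Mg(L/2) cos 52° = 21.86 N·m.
α = τ/I = 21.86/2.509 = 8.711 rad/s².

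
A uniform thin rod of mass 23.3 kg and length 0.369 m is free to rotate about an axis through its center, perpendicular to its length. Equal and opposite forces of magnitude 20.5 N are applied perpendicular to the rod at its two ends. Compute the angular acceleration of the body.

α ≈ 28.6 rad/s²

I = (1/12)ML² = (1/12)(23.3)(0.369)² = 0.2644 kg·m².
The couple gives τ = F·(L/2) + F·(L/2) = F L = (20.5)(0.369) = 7.564 N·m.
Newton's second law for rotation, τ = Iα, gives α = τ/I = 7.564/0.2644 = 28.61 rad/s².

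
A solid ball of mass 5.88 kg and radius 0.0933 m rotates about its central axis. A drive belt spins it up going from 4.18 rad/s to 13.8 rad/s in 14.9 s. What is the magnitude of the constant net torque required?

I = (2/5)MR² = (2/5)(5.88)(0.0933)² = 0.02047 kg·m².
α = Δω/Δt = (13.8 − 4.18)/14.9 = 0.6456 rad/s².
τ = Iα = (0.02047)(0.6456) = 0.01322 N·m.

τ ≈ 0.0132 N·m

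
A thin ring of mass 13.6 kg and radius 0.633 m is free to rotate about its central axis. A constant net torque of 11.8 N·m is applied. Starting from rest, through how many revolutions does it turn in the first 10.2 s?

I = MR² = (13.6)(0.633)² = 5.449 kg·m².
α = τ/I = 11.8/5.449 = 2.165 rad/s².
θ = ½αt² = ½(2.165)(10.2)² = 112.6 rad.
Revolutions = θ/(2π) = 17.93.

≈ 17.9 revolutions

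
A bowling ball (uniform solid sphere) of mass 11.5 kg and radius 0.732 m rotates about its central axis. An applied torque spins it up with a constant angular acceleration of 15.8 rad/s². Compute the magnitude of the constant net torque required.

τ ≈ 38.9 N·m

I = (2/5)MR² = (2/5)(11.5)(0.732)² = 2.465 kg·m².
τ = Iα = (2.465)(15.80) = 38.94 N·m.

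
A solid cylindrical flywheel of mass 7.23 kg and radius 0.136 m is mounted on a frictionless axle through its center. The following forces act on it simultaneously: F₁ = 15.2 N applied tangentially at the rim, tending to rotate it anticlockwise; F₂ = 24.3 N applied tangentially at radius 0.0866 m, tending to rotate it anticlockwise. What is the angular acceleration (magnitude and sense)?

α ≈ 62.4 rad/s², anticlockwise

I = ½MR² = (1/2)(7.23)(0.136)² = 0.06686 kg·m².
Taking anticlockwise as positive: τ₁ = +(15.2)(0.136) = +2.067 N·m; τ₂ = +(24.3)(0.0866) = +2.104 N·m.
Net torque τ = 4.172 N·m.
α = τ/I = 4.172/0.06686 = 62.39 rad/s².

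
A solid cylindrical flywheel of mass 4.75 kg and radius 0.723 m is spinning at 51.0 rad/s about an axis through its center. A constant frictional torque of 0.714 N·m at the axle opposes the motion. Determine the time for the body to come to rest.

t ≈ 88.7 s

I = ½MR² = (1/2)(4.75)(0.723)² = 1.241 kg·m².
The net torque has magnitude 0.714 N·m, opposing ω.
|α| = τ/I = 0.7140/1.241 = 0.5751 rad/s² (deceleration).
0 = ω₀ − |α|t ⇒ t = ω₀/|α| = 51.0/0.5751 = 88.68 s.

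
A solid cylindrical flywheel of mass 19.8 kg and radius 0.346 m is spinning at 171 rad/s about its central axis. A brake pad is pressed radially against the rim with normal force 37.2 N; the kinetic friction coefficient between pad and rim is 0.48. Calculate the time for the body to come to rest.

I = ½MR² = (1/2)(19.8)(0.346)² = 1.185 kg·m².
Friction force f = μN = (0.48)(37.2) = 17.86 N at the rim; torque magnitude τ = fR = 6.178 N·m, opposing ω.
|α| = τ/I = 6.178/1.185 = 5.213 rad/s² (deceleration).
0 = ω₀ − |α|t ⇒ t = ω₀/|α| = 171/5.213 = 32.80 s.

t ≈ 32.8 s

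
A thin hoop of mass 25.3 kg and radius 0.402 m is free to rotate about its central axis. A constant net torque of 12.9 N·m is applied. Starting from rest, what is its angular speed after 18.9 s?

ω ≈ 59.6 rad/s

I = MR² = (25.3)(0.402)² = 4.089 kg·m².
α = τ/I = 12.9/4.089 = 3.155 rad/s².
ω = ω₀ + αt = 0 + (3.155)(18.9) = 59.63 rad/s.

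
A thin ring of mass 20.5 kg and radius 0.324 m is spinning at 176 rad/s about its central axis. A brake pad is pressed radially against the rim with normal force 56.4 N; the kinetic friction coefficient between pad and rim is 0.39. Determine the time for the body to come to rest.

t ≈ 53.1 s

I = MR² = (20.5)(0.324)² = 2.152 kg·m².
Friction force f = μN = (0.39)(56.4) = 22.00 N at the rim; torque magnitude τ = fR = 7.127 N·m, opposing ω.
|α| = τ/I = 7.127/2.152 = 3.312 rad/s² (deceleration).
0 = ω₀ − |α|t ⇒ t = ω₀/|α| = 176/3.312 = 53.15 s.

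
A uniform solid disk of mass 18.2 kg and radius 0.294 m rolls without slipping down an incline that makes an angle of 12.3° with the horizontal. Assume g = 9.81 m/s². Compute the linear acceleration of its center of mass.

Translation along the incline: Mg sinθ − f = Ma.
Rotation about the center: fR = Iα with I = ½MR². No-slip gives a = αR, so f = (I/R²)a = (1/2)M a.
Substituting: Mg sinθ = (1 + 0.5000)Ma, so a = g sinθ/(1 + 0.5000) = (9.81) sin 12.3° / 1.500 = 1.393 m/s².

a ≈ 1.39 m/s²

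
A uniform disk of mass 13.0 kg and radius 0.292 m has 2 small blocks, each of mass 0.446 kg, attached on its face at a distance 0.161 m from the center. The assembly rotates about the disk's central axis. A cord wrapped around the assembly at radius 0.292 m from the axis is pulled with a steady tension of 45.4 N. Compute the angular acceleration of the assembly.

α ≈ 23.0 rad/s²

I_disk = ½MR² = ½(13.0)(0.292)² = 0.5542 kg·m².
I_blocks = 2·m·r² = 2(0.446)(0.161)² = 0.02312 kg·m².
Total I = 0.5773 kg·m².
τ = F r = (45.4)(0.292) = 13.26 N·m.
α = τ/I = 13.26/0.5773 = 22.96 rad/s².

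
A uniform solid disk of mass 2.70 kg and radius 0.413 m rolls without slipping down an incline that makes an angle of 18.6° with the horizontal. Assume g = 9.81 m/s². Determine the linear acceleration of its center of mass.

a ≈ 2.09 m/s²

Translation along the incline: Mg sinθ − f = Ma.
Rotation about the center: fR = Iα with I = ½MR². No-slip gives a = αR, so f = (I/R²)a = (1/2)M a.
Substituting: Mg sinθ = (1 + 0.5000)Ma, so a = g sinθ/(1 + 0.5000) = (9.81) sin 18.6° / 1.500 = 2.086 m/s².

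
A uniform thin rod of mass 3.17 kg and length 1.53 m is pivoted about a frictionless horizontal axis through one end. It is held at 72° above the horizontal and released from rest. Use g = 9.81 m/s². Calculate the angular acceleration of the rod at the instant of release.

α ≈ 2.97 rad/s²

About the pivot, I = (1/3)ML² = (1/3)(3.17)(1.53)² = 2.474 kg·m².
The weight acts at the center, a distance L/2 = 0.7650 m from the pivot; τ = Mg(L/2) cos 72° = 7.351 N·m.
α = τ/I = 7.351/2.474 = 2.972 rad/s².
(Equivalently α = (3g/(2L)) cos 72° = 2.972 rad/s².)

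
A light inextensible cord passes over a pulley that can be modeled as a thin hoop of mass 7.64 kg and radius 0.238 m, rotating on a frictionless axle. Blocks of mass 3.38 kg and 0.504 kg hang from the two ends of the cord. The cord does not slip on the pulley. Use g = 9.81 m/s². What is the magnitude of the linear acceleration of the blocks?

I = MR² = (7.64)(0.238)² = 0.4328 kg·m².
Heavier block: m₁g − T₁ = m₁a. Lighter block: T₂ − m₂g = m₂a.
Pulley: (T₁ − T₂)R = Iα = I(a/R), so T₁ − T₂ = (I/R²)a = 1·M_p a = 7.640·a.
Adding the three: (m₁ − m₂)g = (m₁ + m₂ + 7.640)a, so a = (3.38 − 0.504)(9.81)/(3.38 + 0.504 + 7.640) = 2.448 m/s².

a ≈ 2.45 m/s²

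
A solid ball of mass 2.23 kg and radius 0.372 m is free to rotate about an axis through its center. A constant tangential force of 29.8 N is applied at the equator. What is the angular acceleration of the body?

α ≈ 89.8 rad/s²

I = (2/5)MR² = (2/5)(2.23)(0.372)² = 0.1234 kg·m².
τ = F R = (29.8)(0.372) = 11.09 N·m.
From τ = Iα: α = 11.09/0.1234 = 89.81 rad/s².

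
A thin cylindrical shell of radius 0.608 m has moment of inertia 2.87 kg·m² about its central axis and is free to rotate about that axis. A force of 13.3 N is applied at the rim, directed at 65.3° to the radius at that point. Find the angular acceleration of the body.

α ≈ 2.56 rad/s²

Only the tangential component produces torque: τ = F R sinθ = (13.3)(0.608) sin 65.3° = 7.347 N·m.
From τ = Iα: α = 7.347/2.870 = 2.560 rad/s².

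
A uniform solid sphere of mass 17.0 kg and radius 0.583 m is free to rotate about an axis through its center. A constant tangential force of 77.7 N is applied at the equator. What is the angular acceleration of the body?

α ≈ 19.6 rad/s²

I = (2/5)MR² = (2/5)(17.0)(0.583)² = 2.311 kg·m².
τ = F R = (77.7)(0.583) = 45.30 N·m.
Newton's second law for rotation, τ = Iα, gives α = τ/I = 45.30/2.311 = 19.60 rad/s².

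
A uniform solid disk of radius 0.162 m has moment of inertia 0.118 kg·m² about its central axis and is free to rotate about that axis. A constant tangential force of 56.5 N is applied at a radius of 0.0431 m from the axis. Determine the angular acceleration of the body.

α ≈ 20.6 rad/s²

τ = F·r = (56.5)(0.0431) = 2.435 N·m.
From τ = Iα: α = 2.435/0.1180 = 20.64 rad/s².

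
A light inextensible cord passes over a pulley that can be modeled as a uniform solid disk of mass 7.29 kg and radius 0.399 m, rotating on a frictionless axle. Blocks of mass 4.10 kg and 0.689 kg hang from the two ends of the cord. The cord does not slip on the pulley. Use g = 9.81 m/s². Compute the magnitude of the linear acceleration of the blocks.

I = ½MR² = (1/2)(7.29)(0.399)² = 0.5803 kg·m².
Heavier block: m₁g − T₁ = m₁a. Lighter block: T₂ − m₂g = m₂a.
Pulley: (T₁ − T₂)R = Iα = I(a/R), so T₁ − T₂ = (I/R²)a = (1/2)M_p a = 3.645·a.
Adding the three: (m₁ − m₂)g = (m₁ + m₂ + 3.645)a, so a = (4.10 − 0.689)(9.81)/(4.10 + 0.689 + 3.645) = 3.968 m/s².

a ≈ 3.97 m/s²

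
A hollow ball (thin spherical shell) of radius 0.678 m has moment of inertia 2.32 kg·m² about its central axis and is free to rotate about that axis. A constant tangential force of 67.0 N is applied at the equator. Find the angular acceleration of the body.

τ = F R = (67.0)(0.678) = 45.43 N·m.
From τ = Iα: α = 45.43/2.320 = 19.58 rad/s².

α ≈ 19.6 rad/s²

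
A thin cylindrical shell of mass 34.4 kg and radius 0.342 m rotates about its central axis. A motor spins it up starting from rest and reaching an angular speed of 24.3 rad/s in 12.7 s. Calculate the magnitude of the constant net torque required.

τ ≈ 7.70 N·m

I = MR² = (34.4)(0.342)² = 4.024 kg·m².
α = Δω/Δt = (24.3 − 0)/12.7 = 1.913 rad/s².
τ = Iα = (4.024)(1.913) = 7.699 N·m.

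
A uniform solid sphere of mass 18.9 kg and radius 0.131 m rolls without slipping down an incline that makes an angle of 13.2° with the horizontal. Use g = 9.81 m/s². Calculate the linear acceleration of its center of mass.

Translation along the incline: Mg sinθ − f = Ma.
Rotation about the center: fR = Iα with I = (2/5)MR². No-slip gives a = αR, so f = (I/R²)a = (2/5)M a.
Substituting: Mg sinθ = (1 + 0.4000)Ma, so a = g sinθ/(1 + 0.4000) = (9.81) sin 13.2° / 1.400 = 1.600 m/s².

a ≈ 1.60 m/s²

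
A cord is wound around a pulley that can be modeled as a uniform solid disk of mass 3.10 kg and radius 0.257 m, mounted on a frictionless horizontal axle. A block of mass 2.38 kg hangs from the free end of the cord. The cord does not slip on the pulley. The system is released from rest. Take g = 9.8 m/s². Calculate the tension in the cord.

T ≈ 9.20 N

I = ½MR² = (1/2)(3.10)(0.257)² = 0.1024 kg·m².
Block: mg − T = ma. Pulley: TR = Iα. No-slip: a = αR, so T = (I/R²)a = 1.550·a.
Then mg = (m + 1.550)a, so a = (2.38)(9.8)/(2.38 + 1.550) = 5.935 m/s².
T = 1.550·a = 9.199 N.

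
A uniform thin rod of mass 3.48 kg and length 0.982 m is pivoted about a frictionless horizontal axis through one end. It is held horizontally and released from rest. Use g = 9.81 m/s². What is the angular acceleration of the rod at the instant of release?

α ≈ 15.0 rad/s²

About the pivot, I = (1/3)ML² = (1/3)(3.48)(0.982)² = 1.119 kg·m².
The weight acts at the center, a distance L/2 = 0.4910 m from the pivot; τ = Mg(L/2) = 16.76 N·m.
α = τ/I = 16.76/1.119 = 14.98 rad/s².
(Equivalently α = (3g/(2L)) = 14.98 rad/s².)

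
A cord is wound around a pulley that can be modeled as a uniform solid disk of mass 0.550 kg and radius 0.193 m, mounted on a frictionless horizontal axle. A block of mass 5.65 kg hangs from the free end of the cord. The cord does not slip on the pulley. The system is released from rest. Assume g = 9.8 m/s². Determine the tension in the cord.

T ≈ 2.57 N

I = ½MR² = (1/2)(0.550)(0.193)² = 0.01024 kg·m².
Block: mg − T = ma. Pulley: TR = Iα. No-slip: a = αR, so T = (I/R²)a = 0.2750·a.
Then mg = (m + 0.2750)a, so a = (5.65)(9.8)/(5.65 + 0.2750) = 9.345 m/s².
T = 0.2750·a = 2.570 N.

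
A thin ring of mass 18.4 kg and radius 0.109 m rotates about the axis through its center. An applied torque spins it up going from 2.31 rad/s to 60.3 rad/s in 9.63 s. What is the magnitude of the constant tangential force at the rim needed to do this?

F ≈ 12.1 N

I = MR² = (18.4)(0.109)² = 0.2186 kg·m².
α = Δω/Δt = (60.3 − 2.31)/9.63 = 6.022 rad/s².
The required torque is τ = Iα = (0.2186)(6.022) = 1.316 N·m.
A tangential force at the rim gives τ = FR, so F = τ/R = 1.316/0.109 = 12.08 N.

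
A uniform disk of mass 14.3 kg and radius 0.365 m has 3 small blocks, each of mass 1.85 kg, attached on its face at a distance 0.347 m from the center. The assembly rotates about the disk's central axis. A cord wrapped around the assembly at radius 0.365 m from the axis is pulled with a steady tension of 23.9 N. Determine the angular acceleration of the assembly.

α ≈ 5.38 rad/s²

I_disk = ½MR² = ½(14.3)(0.365)² = 0.9526 kg·m².
I_blocks = 3·m·r² = 3(1.85)(0.347)² = 0.6683 kg·m².
Total I = 1.621 kg·m².
τ = F r = (23.9)(0.365) = 8.723 N·m.
α = τ/I = 8.723/1.621 = 5.382 rad/s².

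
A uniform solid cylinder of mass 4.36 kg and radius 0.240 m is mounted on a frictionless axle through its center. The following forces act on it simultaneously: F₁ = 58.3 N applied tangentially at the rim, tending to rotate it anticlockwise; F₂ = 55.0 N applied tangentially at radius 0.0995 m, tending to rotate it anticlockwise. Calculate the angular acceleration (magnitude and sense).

α ≈ 155 rad/s², anticlockwise

I = ½MR² = (1/2)(4.36)(0.240)² = 0.1256 kg·m².
Taking anticlockwise as positive: τ₁ = +(58.3)(0.240) = +13.99 N·m; τ₂ = +(55.0)(0.0995) = +5.473 N·m.
Net torque τ = 19.46 N·m.
α = τ/I = 19.46/0.1256 = 155.0 rad/s².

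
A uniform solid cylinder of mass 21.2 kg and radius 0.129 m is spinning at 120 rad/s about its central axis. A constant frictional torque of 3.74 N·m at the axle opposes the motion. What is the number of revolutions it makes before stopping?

I = ½MR² = (1/2)(21.2)(0.129)² = 0.1764 kg·m².
The net torque has magnitude 3.74 N·m, opposing ω.
|α| = τ/I = 3.740/0.1764 = 21.20 rad/s² (deceleration).
ω² = ω₀² − 2|α|θ with ω = 0 ⇒ θ = ω₀²/(2|α|) = 339.6 rad = 54.05 rev.

≈ 54.0 revolutions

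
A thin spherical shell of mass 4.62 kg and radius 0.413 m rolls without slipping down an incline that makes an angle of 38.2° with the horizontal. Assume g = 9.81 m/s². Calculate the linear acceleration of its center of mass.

a ≈ 3.64 m/s²

Translation along the incline: Mg sinθ − f = Ma.
Rotation about the center: fR = Iα with I = (2/3)MR². No-slip gives a = αR, so f = (I/R²)a = (2/3)M a.
Substituting: Mg sinθ = (1 + 0.6667)Ma, so a = g sinθ/(1 + 0.6667) = (9.81) sin 38.2° / 1.667 = 3.640 m/s².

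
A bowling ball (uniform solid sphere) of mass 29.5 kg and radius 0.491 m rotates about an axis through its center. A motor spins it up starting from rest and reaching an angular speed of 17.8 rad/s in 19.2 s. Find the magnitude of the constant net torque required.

I = (2/5)MR² = (2/5)(29.5)(0.491)² = 2.845 kg·m².
α = Δω/Δt = (17.8 − 0)/19.2 = 0.9271 rad/s².
τ = Iα = (2.845)(0.9271) = 2.637 N·m.

τ ≈ 2.64 N·m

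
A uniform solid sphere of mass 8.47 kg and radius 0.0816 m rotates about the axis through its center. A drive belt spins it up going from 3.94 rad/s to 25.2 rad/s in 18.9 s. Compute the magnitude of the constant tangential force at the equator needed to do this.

F ≈ 0.311 N

I = (2/5)MR² = (2/5)(8.47)(0.0816)² = 0.02256 kg·m².
α = Δω/Δt = (25.2 − 3.94)/18.9 = 1.125 rad/s².
The required torque is τ = Iα = (0.02256)(1.125) = 0.02538 N·m.
A tangential force at the equator gives τ = FR, so F = τ/R = 0.02538/0.0816 = 0.3110 N.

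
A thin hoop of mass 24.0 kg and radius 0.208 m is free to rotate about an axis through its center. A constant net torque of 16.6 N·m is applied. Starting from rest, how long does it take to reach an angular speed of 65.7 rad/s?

I = MR² = (24.0)(0.208)² = 1.038 kg·m².
α = τ/I = 16.6/1.038 = 15.99 rad/s².
ω = αt ⇒ t = ω/α = 65.7/15.99 = 4.110 s.

t ≈ 4.11 s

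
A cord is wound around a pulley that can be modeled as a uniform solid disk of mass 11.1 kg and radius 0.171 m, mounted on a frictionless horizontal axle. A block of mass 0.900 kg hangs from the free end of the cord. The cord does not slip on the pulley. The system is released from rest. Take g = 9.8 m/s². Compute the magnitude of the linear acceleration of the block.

I = ½MR² = (1/2)(11.1)(0.171)² = 0.1623 kg·m².
Block: mg − T = ma. Pulley: TR = Iα. No-slip: a = αR, so T = (I/R²)a = 5.550·a.
Then mg = (m + 5.550)a, so a = (0.900)(9.8)/(0.900 + 5.550) = 1.367 m/s².

a ≈ 1.37 m/s²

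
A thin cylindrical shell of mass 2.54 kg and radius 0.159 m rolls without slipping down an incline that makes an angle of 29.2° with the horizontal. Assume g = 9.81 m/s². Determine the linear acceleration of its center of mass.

a ≈ 2.39 m/s²

Translation along the incline: Mg sinθ − f = Ma.
Rotation about the center: fR = Iα with I = MR². No-slip gives a = αR, so f = (I/R²)a = M a.
Substituting: Mg sinθ = (1 + 1.000)Ma, so a = g sinθ/(1 + 1.000) = (9.81) sin 29.2° / 2.000 = 2.393 m/s².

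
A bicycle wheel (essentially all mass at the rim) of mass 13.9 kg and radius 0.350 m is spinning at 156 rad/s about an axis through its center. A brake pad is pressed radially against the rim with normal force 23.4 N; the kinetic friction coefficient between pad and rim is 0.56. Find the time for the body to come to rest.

I = MR² = (13.9)(0.350)² = 1.703 kg·m².
Friction force f = μN = (0.56)(23.4) = 13.10 N at the rim; torque magnitude τ = fR = 4.586 N·m, opposing ω.
|α| = τ/I = 4.586/1.703 = 2.694 rad/s² (deceleration).
0 = ω₀ − |α|t ⇒ t = ω₀/|α| = 156/2.694 = 57.92 s.

t ≈ 57.9 s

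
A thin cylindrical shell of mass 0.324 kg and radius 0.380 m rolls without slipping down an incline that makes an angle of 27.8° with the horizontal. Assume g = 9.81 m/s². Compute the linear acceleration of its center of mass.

a ≈ 2.29 m/s²

Translation along the incline: Mg sinθ − f = Ma.
Rotation about the center: fR = Iα with I = MR². No-slip gives a = αR, so f = (I/R²)a = M a.
Substituting: Mg sinθ = (1 + 1.000)Ma, so a = g sinθ/(1 + 1.000) = (9.81) sin 27.8° / 2.000 = 2.288 m/s².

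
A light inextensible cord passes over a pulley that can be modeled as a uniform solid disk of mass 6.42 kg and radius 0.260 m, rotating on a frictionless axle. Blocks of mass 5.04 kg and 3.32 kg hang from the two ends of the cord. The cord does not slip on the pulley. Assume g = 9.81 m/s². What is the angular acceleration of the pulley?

I = ½MR² = (1/2)(6.42)(0.260)² = 0.2170 kg·m².
Heavier block: m₁g − T₁ = m₁a. Lighter block: T₂ − m₂g = m₂a.
Pulley: (T₁ − T₂)R = Iα = I(a/R), so T₁ − T₂ = (I/R²)a = (1/2)M_p a = 3.210·a.
Adding the three: (m₁ − m₂)g = (m₁ + m₂ + 3.210)a, so a = (5.04 − 3.32)(9.81)/(5.04 + 3.32 + 3.210) = 1.458 m/s².
α = a/R = 1.458/0.260 = 5.609 rad/s².

α ≈ 5.61 rad/s²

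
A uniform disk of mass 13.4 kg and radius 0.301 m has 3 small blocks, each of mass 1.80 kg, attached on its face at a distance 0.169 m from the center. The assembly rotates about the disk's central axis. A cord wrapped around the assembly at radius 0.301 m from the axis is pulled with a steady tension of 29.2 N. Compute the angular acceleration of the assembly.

I_disk = ½MR² = ½(13.4)(0.301)² = 0.6070 kg·m².
I_blocks = 3·m·r² = 3(1.80)(0.169)² = 0.1542 kg·m².
Total I = 0.7613 kg·m².
τ = F r = (29.2)(0.301) = 8.789 N·m.
α = τ/I = 8.789/0.7613 = 11.55 rad/s².

α ≈ 11.5 rad/s²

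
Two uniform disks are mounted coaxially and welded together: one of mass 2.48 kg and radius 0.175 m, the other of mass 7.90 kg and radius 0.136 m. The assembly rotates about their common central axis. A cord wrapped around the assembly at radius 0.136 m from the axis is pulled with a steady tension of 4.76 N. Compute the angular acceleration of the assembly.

α ≈ 5.83 rad/s²

I = ½M₁R₁² + ½M₂R₂² = ½(2.48)(0.175)² + ½(7.90)(0.136)² = 0.1110 kg·m².
τ = F r = (4.76)(0.136) = 0.6474 N·m.
α = τ/I = 0.6474/0.1110 = 5.830 rad/s².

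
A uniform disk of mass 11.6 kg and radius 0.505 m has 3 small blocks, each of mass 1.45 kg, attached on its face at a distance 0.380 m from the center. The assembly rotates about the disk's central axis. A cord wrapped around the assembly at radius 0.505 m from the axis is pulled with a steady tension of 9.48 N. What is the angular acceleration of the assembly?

α ≈ 2.27 rad/s²

I_disk = ½MR² = ½(11.6)(0.505)² = 1.479 kg·m².
I_blocks = 3·m·r² = 3(1.45)(0.380)² = 0.6281 kg·m².
Total I = 2.107 kg·m².
τ = F r = (9.48)(0.505) = 4.787 N·m.
α = τ/I = 4.787/2.107 = 2.272 rad/s².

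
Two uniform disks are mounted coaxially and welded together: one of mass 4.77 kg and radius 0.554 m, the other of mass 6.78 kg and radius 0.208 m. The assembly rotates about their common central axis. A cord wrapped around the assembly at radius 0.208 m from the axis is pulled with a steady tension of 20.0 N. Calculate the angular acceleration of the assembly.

I = ½M₁R₁² + ½M₂R₂² = ½(4.77)(0.554)² + ½(6.78)(0.208)² = 0.8787 kg·m².
τ = F r = (20.0)(0.208) = 4.160 N·m.
α = τ/I = 4.160/0.8787 = 4.734 rad/s².

α ≈ 4.73 rad/s²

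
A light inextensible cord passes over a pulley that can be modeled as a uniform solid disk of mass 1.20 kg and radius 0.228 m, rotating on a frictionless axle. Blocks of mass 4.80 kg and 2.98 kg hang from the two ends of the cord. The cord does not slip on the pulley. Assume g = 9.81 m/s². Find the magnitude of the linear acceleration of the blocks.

a ≈ 2.13 m/s²

I = ½MR² = (1/2)(1.20)(0.228)² = 0.03119 kg·m².
Heavier block: m₁g − T₁ = m₁a. Lighter block: T₂ − m₂g = m₂a.
Pulley: (T₁ − T₂)R = Iα = I(a/R), so T₁ − T₂ = (I/R²)a = (1/2)M_p a = 0.6000·a.
Adding the three: (m₁ − m₂)g = (m₁ + m₂ + 0.6000)a, so a = (4.80 − 2.98)(9.81)/(4.80 + 2.98 + 0.6000) = 2.131 m/s².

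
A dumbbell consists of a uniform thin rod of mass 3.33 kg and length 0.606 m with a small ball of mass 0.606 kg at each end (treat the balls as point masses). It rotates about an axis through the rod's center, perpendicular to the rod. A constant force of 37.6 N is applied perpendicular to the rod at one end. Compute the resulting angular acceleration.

α ≈ 53.4 rad/s²

I_rod = (1/12)ML² = (1/12)(3.33)(0.606)² = 0.1019 kg·m².
I_balls = 2·m·(L/2)² = 2(0.606)(0.3030)² = 0.1113 kg·m².
Total I = 0.2132 kg·m².
τ = F·(L/2) = (37.6)(0.303) = 11.39 N·m.
α = τ/I = 11.39/0.2132 = 53.44 rad/s².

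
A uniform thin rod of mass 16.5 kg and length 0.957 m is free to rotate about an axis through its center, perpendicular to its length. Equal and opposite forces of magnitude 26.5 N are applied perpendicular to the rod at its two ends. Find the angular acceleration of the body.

α ≈ 20.1 rad/s²

I = (1/12)ML² = (1/12)(16.5)(0.957)² = 1.259 kg·m².
The couple gives τ = F·(L/2) + F·(L/2) = F L = (26.5)(0.957) = 25.36 N·m.
From τ = Iα: α = 25.36/1.259 = 20.14 rad/s².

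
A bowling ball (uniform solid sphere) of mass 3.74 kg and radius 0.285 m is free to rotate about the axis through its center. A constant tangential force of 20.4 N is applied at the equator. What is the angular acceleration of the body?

α ≈ 47.8 rad/s²

I = (2/5)MR² = (2/5)(3.74)(0.285)² = 0.1215 kg·m².
τ = F R = (20.4)(0.285) = 5.814 N·m.
From τ = Iα: α = 5.814/0.1215 = 47.85 rad/s².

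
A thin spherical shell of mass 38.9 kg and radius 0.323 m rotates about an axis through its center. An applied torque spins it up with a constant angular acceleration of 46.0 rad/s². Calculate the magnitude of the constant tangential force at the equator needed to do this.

F ≈ 385 N

I = (2/3)MR² = (2/3)(38.9)(0.323)² = 2.706 kg·m².
The required torque is τ = Iα = (2.706)(46.00) = 124.5 N·m.
A tangential force at the equator gives τ = FR, so F = τ/R = 124.5/0.323 = 385.3 N.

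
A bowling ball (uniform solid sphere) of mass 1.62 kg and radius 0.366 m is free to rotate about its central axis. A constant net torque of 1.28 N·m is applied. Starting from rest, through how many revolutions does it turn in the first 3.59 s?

I = (2/5)MR² = (2/5)(1.62)(0.366)² = 0.08680 kg·m².
α = τ/I = 1.28/0.08680 = 14.75 rad/s².
θ = ½αt² = ½(14.75)(3.59)² = 95.02 rad.
Revolutions = θ/(2π) = 15.12.

≈ 15.1 revolutions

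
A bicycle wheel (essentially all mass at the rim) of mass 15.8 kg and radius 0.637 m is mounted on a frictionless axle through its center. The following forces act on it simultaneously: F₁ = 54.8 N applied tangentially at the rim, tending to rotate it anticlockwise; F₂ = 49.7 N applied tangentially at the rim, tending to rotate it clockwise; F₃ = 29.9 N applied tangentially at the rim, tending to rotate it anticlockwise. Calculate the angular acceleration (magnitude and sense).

I = MR² = (15.8)(0.637)² = 6.411 kg·m².
Taking anticlockwise as positive: τ₁ = +(54.8)(0.637) = +34.91 N·m; τ₂ = −(49.7)(0.637) = −31.66 N·m; τ₃ = +(29.9)(0.637) = +19.05 N·m.
Net torque τ = 22.29 N·m.
α = τ/I = 22.29/6.411 = 3.478 rad/s².

α ≈ 3.48 rad/s², anticlockwise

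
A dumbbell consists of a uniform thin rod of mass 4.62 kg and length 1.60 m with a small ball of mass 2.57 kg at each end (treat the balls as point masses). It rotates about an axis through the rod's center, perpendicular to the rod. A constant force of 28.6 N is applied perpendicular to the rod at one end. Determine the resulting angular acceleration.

I_rod = (1/12)ML² = (1/12)(4.62)(1.60)² = 0.9856 kg·m².
I_balls = 2·m·(L/2)² = 2(2.57)(0.8000)² = 3.290 kg·m².
Total I = 4.275 kg·m².
τ = F·(L/2) = (28.6)(0.800) = 22.88 N·m.
α = τ/I = 22.88/4.275 = 5.352 rad/s².

α ≈ 5.35 rad/s²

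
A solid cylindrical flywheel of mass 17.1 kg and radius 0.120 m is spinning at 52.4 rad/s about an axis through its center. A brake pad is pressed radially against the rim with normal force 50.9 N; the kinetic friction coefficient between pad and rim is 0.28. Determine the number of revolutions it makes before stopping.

≈ 15.7 revolutions

I = ½MR² = (1/2)(17.1)(0.120)² = 0.1231 kg·m².
Friction force f = μN = (0.28)(50.9) = 14.25 N at the rim; torque magnitude τ = fR = 1.710 N·m, opposing ω.
|α| = τ/I = 1.710/0.1231 = 13.89 rad/s² (deceleration).
ω² = ω₀² − 2|α|θ with ω = 0 ⇒ θ = ω₀²/(2|α|) = 98.83 rad = 15.73 rev.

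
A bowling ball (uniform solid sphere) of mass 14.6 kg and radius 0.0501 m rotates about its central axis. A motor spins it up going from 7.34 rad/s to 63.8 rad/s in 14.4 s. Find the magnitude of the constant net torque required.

I = (2/5)MR² = (2/5)(14.6)(0.0501)² = 0.01466 kg·m².
α = Δω/Δt = (63.8 − 7.34)/14.4 = 3.921 rad/s².
τ = Iα = (0.01466)(3.921) = 0.05747 N·m.

τ ≈ 0.0575 N·m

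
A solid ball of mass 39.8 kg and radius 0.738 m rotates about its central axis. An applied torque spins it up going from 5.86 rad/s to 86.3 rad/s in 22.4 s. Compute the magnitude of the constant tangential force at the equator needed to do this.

F ≈ 42.2 N

I = (2/5)MR² = (2/5)(39.8)(0.738)² = 8.671 kg·m².
α = Δω/Δt = (86.3 − 5.86)/22.4 = 3.591 rad/s².
The required torque is τ = Iα = (8.671)(3.591) = 31.14 N·m.
A tangential force at the equator gives τ = FR, so F = τ/R = 31.14/0.738 = 42.19 N.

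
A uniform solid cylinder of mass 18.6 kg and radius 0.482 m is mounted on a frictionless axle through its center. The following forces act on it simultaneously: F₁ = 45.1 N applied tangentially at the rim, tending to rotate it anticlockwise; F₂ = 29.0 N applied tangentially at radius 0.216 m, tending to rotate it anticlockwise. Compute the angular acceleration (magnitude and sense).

α ≈ 13.0 rad/s², anticlockwise

I = ½MR² = (1/2)(18.6)(0.482)² = 2.161 kg·m².
Taking anticlockwise as positive: τ₁ = +(45.1)(0.482) = +21.74 N·m; τ₂ = +(29.0)(0.216) = +6.264 N·m.
Net torque τ = 28.00 N·m.
α = τ/I = 28.00/2.161 = 12.96 rad/s².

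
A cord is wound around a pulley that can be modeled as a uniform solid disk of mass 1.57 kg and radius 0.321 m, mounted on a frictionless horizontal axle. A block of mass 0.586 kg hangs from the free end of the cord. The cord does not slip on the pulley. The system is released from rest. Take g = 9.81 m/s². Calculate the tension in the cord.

I = ½MR² = (1/2)(1.57)(0.321)² = 0.08089 kg·m².
Block: mg − T = ma. Pulley: TR = Iα. No-slip: a = αR, so T = (I/R²)a = 0.7850·a.
Then mg = (m + 0.7850)a, so a = (0.586)(9.81)/(0.586 + 0.7850) = 4.193 m/s².
T = 0.7850·a = 3.292 N.

T ≈ 3.29 N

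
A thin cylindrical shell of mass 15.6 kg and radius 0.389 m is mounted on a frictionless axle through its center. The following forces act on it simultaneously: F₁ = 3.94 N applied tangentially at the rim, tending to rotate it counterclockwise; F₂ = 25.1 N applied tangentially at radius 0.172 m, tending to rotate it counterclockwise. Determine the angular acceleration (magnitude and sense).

I = MR² = (15.6)(0.389)² = 2.361 kg·m².
Taking counterclockwise as positive: τ₁ = +(3.94)(0.389) = +1.533 N·m; τ₂ = +(25.1)(0.172) = +4.317 N·m.
Net torque τ = 5.850 N·m.
α = τ/I = 5.850/2.361 = 2.478 rad/s².

α ≈ 2.48 rad/s², counterclockwise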